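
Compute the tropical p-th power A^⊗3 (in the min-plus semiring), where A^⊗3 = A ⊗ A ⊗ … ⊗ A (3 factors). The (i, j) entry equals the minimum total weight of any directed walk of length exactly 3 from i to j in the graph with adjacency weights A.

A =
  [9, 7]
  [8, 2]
A^⊗3 =
  [17, 11]
  [12, 6]

Each entry (A^⊗3)_ij equals the minimum over all length-3 walks i = v_0 → v_1 → … → v_3 = j of Σ_t A[v_t][v_{t+1}]. For example, for (i, j) = (0, 1) we minimise over 4 possible intermediate vertex sequences; the minimum is 11, attained along the walk 0 → 1 → 1 → 1.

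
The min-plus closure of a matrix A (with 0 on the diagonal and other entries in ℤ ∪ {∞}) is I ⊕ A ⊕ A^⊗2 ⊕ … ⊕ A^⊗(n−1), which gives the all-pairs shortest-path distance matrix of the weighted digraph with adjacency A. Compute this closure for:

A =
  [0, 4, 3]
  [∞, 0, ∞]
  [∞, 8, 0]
Closure =
  [0, 4, 3]
  [∞, 0, ∞]
  [∞, 8, 0]

This is the Floyd-Warshall all-pairs shortest-path computation. For each intermediate vertex k = 0, 1, …, 2, update dist[i][j] ← min(dist[i][j], dist[i][k] + dist[k][j]). The final matrix gives, for each (i, j), the minimum total weight of any directed path from i to j (possibly empty when i = j).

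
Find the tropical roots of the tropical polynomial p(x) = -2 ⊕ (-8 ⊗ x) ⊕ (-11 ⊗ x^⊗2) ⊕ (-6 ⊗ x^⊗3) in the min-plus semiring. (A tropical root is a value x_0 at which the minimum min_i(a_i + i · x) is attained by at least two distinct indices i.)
Roots: {-5, 3, 6}

Each tropical root is a break point of the lower envelope of the lines y = a_i + i · x (there are 4 lines, with slopes 0, 1, ..., 3). Only the lines that attain the minimum somewhere contribute to roots; other lines are dominated. Here the surviving (envelope) indices are i = 3, i = 2, i = 1, i = 0.
Intersections between consecutive envelope lines give the roots: for adjacent envelope indices i < j the intersection is x = (a_i − a_j) / (j − i). Reading off the sorted break points: {-5, 3, 6}.
Verification: at each break x_0, at least two indices attain the minimum of min_i(a_i + i · x_0).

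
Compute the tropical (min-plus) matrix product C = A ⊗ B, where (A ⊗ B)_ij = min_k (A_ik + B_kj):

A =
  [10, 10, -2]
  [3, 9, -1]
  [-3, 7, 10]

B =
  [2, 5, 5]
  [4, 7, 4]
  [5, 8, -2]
A ⊗ B =
  [3, 6, -4]
  [4, 7, -3]
  [-1, 2, 2]

Apply the min-plus product entry-by-entry:
  C[0][0] = min over k of (A[0][0] + B[0][0] = 10 + 2 = 12, A[0][1] + B[1][0] = 10 + 4 = 14, A[0][2] + B[2][0] = -2 + 5 = 3) = 3 (attained at k = 2)
  C[0][1] = min over k of (A[0][0] + B[0][1] = 10 + 5 = 15, A[0][1] + B[1][1] = 10 + 7 = 17, A[0][2] + B[2][1] = -2 + 8 = 6) = 6 (attained at k = 2)
  C[0][2] = min over k of (A[0][0] + B[0][2] = 10 + 5 = 15, A[0][1] + B[1][2] = 10 + 4 = 14, A[0][2] + B[2][2] = -2 + -2 = -4) = -4 (attained at k = 2)
  C[1][0] = min over k of (A[1][0] + B[0][0] = 3 + 2 = 5, A[1][1] + B[1][0] = 9 + 4 = 13, A[1][2] + B[2][0] = -1 + 5 = 4) = 4 (attained at k = 2)
  C[1][1] = min over k of (A[1][0] + B[0][1] = 3 + 5 = 8, A[1][1] + B[1][1] = 9 + 7 = 16, A[1][2] + B[2][1] = -1 + 8 = 7) = 7 (attained at k = 2)
  C[1][2] = min over k of (A[1][0] + B[0][2] = 3 + 5 = 8, A[1][1] + B[1][2] = 9 + 4 = 13, A[1][2] + B[2][2] = -1 + -2 = -3) = -3 (attained at k = 2)
  C[2][0] = min over k of (A[2][0] + B[0][0] = -3 + 2 = -1, A[2][1] + B[1][0] = 7 + 4 = 11, A[2][2] + B[2][0] = 10 + 5 = 15) = -1 (attained at k = 0)
  C[2][1] = min over k of (A[2][0] + B[0][1] = -3 + 5 = 2, A[2][1] + B[1][1] = 7 + 7 = 14, A[2][2] + B[2][1] = 10 + 8 = 18) = 2 (attained at k = 0)
  C[2][2] = min over k of (A[2][0] + B[0][2] = -3 + 5 = 2, A[2][1] + B[1][2] = 7 + 4 = 11, A[2][2] + B[2][2] = 10 + -2 = 8) = 2 (attained at k = 0)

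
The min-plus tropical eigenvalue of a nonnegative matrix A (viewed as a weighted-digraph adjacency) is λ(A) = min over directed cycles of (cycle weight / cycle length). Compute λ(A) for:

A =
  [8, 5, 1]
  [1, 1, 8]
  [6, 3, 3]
λ(A) = 1

Enumerate directed cycles and compute their means (weight / length). Sample:
  cycle 0 → 0: weight = 8, length = 1, mean = 8/1 ≈ 8.000
  cycle 1 → 1: weight = 1, length = 1, mean = 1/1 ≈ 1.000
  cycle 2 → 2: weight = 3, length = 1, mean = 3/1 ≈ 3.000
  cycle 0 → 1 → 0: weight = 6, length = 2, mean = 6/2 ≈ 3.000
  cycle 0 → 2 → 0: weight = 7, length = 2, mean = 7/2 ≈ 3.500
  cycle 1 → 0 → 1: weight = 6, length = 2, mean = 6/2 ≈ 3.000
Minimum mean = 1.000, attained e.g. along the cycle 1 → 1 with weight 1 and length 1. So λ(A) = 1/1 = 1.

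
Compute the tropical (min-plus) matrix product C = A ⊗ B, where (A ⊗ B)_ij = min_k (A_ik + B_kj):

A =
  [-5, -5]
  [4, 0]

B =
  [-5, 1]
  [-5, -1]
A ⊗ B =
  [-10, -6]
  [-5, -1]

Apply the min-plus product entry-by-entry:
  C[0][0] = min over k of (A[0][0] + B[0][0] = -5 + -5 = -10, A[0][1] + B[1][0] = -5 + -5 = -10) = -10 (attained at k = 0)
  C[0][1] = min over k of (A[0][0] + B[0][1] = -5 + 1 = -4, A[0][1] + B[1][1] = -5 + -1 = -6) = -6 (attained at k = 1)
  C[1][0] = min over k of (A[1][0] + B[0][0] = 4 + -5 = -1, A[1][1] + B[1][0] = 0 + -5 = -5) = -5 (attained at k = 1)
  C[1][1] = min over k of (A[1][0] + B[0][1] = 4 + 1 = 5, A[1][1] + B[1][1] = 0 + -1 = -1) = -1 (attained at k = 1)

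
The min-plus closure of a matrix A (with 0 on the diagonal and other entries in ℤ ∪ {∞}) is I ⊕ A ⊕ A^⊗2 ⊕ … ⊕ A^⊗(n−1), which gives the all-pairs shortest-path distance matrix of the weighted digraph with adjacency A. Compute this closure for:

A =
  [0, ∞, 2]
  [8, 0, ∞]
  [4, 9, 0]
Closure =
  [0, 11, 2]
  [8, 0, 10]
  [4, 9, 0]

This is the Floyd-Warshall all-pairs shortest-path computation. For each intermediate vertex k = 0, 1, …, 2, update dist[i][j] ← min(dist[i][j], dist[i][k] + dist[k][j]). The final matrix gives, for each (i, j), the minimum total weight of any directed path from i to j (possibly empty when i = j).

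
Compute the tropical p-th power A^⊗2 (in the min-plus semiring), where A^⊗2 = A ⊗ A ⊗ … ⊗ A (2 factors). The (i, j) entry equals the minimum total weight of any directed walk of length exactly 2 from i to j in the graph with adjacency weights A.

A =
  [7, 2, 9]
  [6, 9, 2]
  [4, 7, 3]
A^⊗2 =
  [8, 9, 4]
  [6, 8, 5]
  [7, 6, 6]

Each entry (A^⊗2)_ij equals the minimum over all length-2 walks i = v_0 → v_1 → … → v_2 = j of Σ_t A[v_t][v_{t+1}]. For example, for (i, j) = (0, 2) we minimise over 3 possible intermediate vertex sequences; the minimum is 4, attained along the walk 0 → 1 → 2.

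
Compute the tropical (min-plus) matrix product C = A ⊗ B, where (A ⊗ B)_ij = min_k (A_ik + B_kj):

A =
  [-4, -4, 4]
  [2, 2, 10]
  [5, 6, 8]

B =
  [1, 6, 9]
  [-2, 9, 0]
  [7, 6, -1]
A ⊗ B =
  [-6, 2, -4]
  [0, 8, 2]
  [4, 11, 6]

Apply the min-plus product entry-by-entry:
  C[0][0] = min over k of (A[0][0] + B[0][0] = -4 + 1 = -3, A[0][1] + B[1][0] = -4 + -2 = -6, A[0][2] + B[2][0] = 4 + 7 = 11) = -6 (attained at k = 1)
  C[0][1] = min over k of (A[0][0] + B[0][1] = -4 + 6 = 2, A[0][1] + B[1][1] = -4 + 9 = 5, A[0][2] + B[2][1] = 4 + 6 = 10) = 2 (attained at k = 0)
  C[0][2] = min over k of (A[0][0] + B[0][2] = -4 + 9 = 5, A[0][1] + B[1][2] = -4 + 0 = -4, A[0][2] + B[2][2] = 4 + -1 = 3) = -4 (attained at k = 1)
  C[1][0] = min over k of (A[1][0] + B[0][0] = 2 + 1 = 3, A[1][1] + B[1][0] = 2 + -2 = 0, A[1][2] + B[2][0] = 10 + 7 = 17) = 0 (attained at k = 1)
  C[1][1] = min over k of (A[1][0] + B[0][1] = 2 + 6 = 8, A[1][1] + B[1][1] = 2 + 9 = 11, A[1][2] + B[2][1] = 10 + 6 = 16) = 8 (attained at k = 0)
  C[1][2] = min over k of (A[1][0] + B[0][2] = 2 + 9 = 11, A[1][1] + B[1][2] = 2 + 0 = 2, A[1][2] + B[2][2] = 10 + -1 = 9) = 2 (attained at k = 1)
  C[2][0] = min over k of (A[2][0] + B[0][0] = 5 + 1 = 6, A[2][1] + B[1][0] = 6 + -2 = 4, A[2][2] + B[2][0] = 8 + 7 = 15) = 4 (attained at k = 1)
  C[2][1] = min over k of (A[2][0] + B[0][1] = 5 + 6 = 11, A[2][1] + B[1][1] = 6 + 9 = 15, A[2][2] + B[2][1] = 8 + 6 = 14) = 11 (attained at k = 0)
  C[2][2] = min over k of (A[2][0] + B[0][2] = 5 + 9 = 14, A[2][1] + B[1][2] = 6 + 0 = 6, A[2][2] + B[2][2] = 8 + -1 = 7) = 6 (attained at k = 1)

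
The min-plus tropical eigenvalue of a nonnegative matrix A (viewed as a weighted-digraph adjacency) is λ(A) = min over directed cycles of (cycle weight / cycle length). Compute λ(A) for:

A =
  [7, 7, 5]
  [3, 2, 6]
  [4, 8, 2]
λ(A) = 2

Enumerate directed cycles and compute their means (weight / length). Sample:
  cycle 0 → 0: weight = 7, length = 1, mean = 7/1 ≈ 7.000
  cycle 1 → 1: weight = 2, length = 1, mean = 2/1 ≈ 2.000
  cycle 2 → 2: weight = 2, length = 1, mean = 2/1 ≈ 2.000
  cycle 0 → 1 → 0: weight = 10, length = 2, mean = 10/2 ≈ 5.000
  cycle 0 → 2 → 0: weight = 9, length = 2, mean = 9/2 ≈ 4.500
  cycle 1 → 0 → 1: weight = 10, length = 2, mean = 10/2 ≈ 5.000
Minimum mean = 2.000, attained e.g. along the cycle 1 → 1 with weight 2 and length 1. So λ(A) = 2/1 = 2.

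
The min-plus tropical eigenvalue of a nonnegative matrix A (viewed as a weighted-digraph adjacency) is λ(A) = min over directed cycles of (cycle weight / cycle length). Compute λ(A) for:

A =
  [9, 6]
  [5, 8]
λ(A) = 11/2

Enumerate directed cycles and compute their means (weight / length). Sample:
  cycle 0 → 0: weight = 9, length = 1, mean = 9/1 ≈ 9.000
  cycle 1 → 1: weight = 8, length = 1, mean = 8/1 ≈ 8.000
  cycle 0 → 1 → 0: weight = 11, length = 2, mean = 11/2 ≈ 5.500
  cycle 1 → 0 → 1: weight = 11, length = 2, mean = 11/2 ≈ 5.500
Minimum mean = 5.500, attained e.g. along the cycle 0 → 1 → 0 with weight 11 and length 2. So λ(A) = 11/2 = 11/2.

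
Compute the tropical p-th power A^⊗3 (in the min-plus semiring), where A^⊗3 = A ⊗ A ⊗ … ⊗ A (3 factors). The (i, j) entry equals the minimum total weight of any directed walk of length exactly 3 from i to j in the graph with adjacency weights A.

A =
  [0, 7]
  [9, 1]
A^⊗3 =
  [0, 7]
  [9, 3]

Each entry (A^⊗3)_ij equals the minimum over all length-3 walks i = v_0 → v_1 → … → v_3 = j of Σ_t A[v_t][v_{t+1}]. For example, for (i, j) = (0, 1) we minimise over 4 possible intermediate vertex sequences; the minimum is 7, attained along the walk 0 → 0 → 0 → 1.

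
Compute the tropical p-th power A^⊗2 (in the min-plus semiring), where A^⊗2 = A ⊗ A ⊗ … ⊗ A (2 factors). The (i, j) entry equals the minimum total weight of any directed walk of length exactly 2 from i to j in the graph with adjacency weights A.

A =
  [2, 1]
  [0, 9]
A^⊗2 =
  [1, 3]
  [2, 1]

Each entry (A^⊗2)_ij equals the minimum over all length-2 walks i = v_0 → v_1 → … → v_2 = j of Σ_t A[v_t][v_{t+1}]. For example, for (i, j) = (0, 1) we minimise over 2 possible intermediate vertex sequences; the minimum is 3, attained along the walk 0 → 0 → 1.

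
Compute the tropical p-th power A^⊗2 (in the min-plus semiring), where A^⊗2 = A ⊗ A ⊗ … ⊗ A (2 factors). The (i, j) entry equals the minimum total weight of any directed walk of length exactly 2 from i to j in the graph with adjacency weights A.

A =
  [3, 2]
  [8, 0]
A^⊗2 =
  [6, 2]
  [8, 0]

Each entry (A^⊗2)_ij equals the minimum over all length-2 walks i = v_0 → v_1 → … → v_2 = j of Σ_t A[v_t][v_{t+1}]. For example, for (i, j) = (0, 1) we minimise over 2 possible intermediate vertex sequences; the minimum is 2, attained along the walk 0 → 1 → 1.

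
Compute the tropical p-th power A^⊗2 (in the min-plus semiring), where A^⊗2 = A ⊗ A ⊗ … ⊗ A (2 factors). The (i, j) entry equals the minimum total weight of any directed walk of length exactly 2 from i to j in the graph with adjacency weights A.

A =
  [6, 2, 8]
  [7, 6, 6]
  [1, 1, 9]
A^⊗2 =
  [9, 8, 8]
  [7, 7, 12]
  [7, 3, 7]

Each entry (A^⊗2)_ij equals the minimum over all length-2 walks i = v_0 → v_1 → … → v_2 = j of Σ_t A[v_t][v_{t+1}]. For example, for (i, j) = (0, 2) we minimise over 3 possible intermediate vertex sequences; the minimum is 8, attained along the walk 0 → 1 → 2.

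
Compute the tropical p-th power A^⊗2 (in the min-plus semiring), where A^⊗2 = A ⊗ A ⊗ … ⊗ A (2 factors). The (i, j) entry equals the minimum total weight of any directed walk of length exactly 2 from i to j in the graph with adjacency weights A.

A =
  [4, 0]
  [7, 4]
A^⊗2 =
  [7, 4]
  [11, 7]

Each entry (A^⊗2)_ij equals the minimum over all length-2 walks i = v_0 → v_1 → … → v_2 = j of Σ_t A[v_t][v_{t+1}]. For example, for (i, j) = (0, 1) we minimise over 2 possible intermediate vertex sequences; the minimum is 4, attained along the walk 0 → 0 → 1.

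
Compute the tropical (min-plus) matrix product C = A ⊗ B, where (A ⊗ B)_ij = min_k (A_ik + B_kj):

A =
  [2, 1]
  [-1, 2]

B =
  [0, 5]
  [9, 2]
A ⊗ B =
  [2, 3]
  [-1, 4]

Apply the min-plus product entry-by-entry:
  C[0][0] = min over k of (A[0][0] + B[0][0] = 2 + 0 = 2, A[0][1] + B[1][0] = 1 + 9 = 10) = 2 (attained at k = 0)
  C[0][1] = min over k of (A[0][0] + B[0][1] = 2 + 5 = 7, A[0][1] + B[1][1] = 1 + 2 = 3) = 3 (attained at k = 1)
  C[1][0] = min over k of (A[1][0] + B[0][0] = -1 + 0 = -1, A[1][1] + B[1][0] = 2 + 9 = 11) = -1 (attained at k = 0)
  C[1][1] = min over k of (A[1][0] + B[0][1] = -1 + 5 = 4, A[1][1] + B[1][1] = 2 + 2 = 4) = 4 (attained at k = 0)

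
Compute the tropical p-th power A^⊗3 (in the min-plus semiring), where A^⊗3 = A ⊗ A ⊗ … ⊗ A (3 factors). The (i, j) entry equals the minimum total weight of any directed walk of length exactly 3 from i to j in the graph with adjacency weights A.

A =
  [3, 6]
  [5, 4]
A^⊗3 =
  [9, 12]
  [11, 12]

Each entry (A^⊗3)_ij equals the minimum over all length-3 walks i = v_0 → v_1 → … → v_3 = j of Σ_t A[v_t][v_{t+1}]. For example, for (i, j) = (0, 1) we minimise over 4 possible intermediate vertex sequences; the minimum is 12, attained along the walk 0 → 0 → 0 → 1.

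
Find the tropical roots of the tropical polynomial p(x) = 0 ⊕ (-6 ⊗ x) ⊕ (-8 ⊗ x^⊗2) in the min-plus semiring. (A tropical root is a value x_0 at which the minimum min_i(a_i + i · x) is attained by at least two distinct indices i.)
Roots: {2, 6}

Each tropical root is a break point of the lower envelope of the lines y = a_i + i · x (there are 3 lines, with slopes 0, 1, ..., 2). Only the lines that attain the minimum somewhere contribute to roots; other lines are dominated. Here the surviving (envelope) indices are i = 2, i = 1, i = 0.
Intersections between consecutive envelope lines give the roots: for adjacent envelope indices i < j the intersection is x = (a_i − a_j) / (j − i). Reading off the sorted break points: {2, 6}.
Verification: at each break x_0, at least two indices attain the minimum of min_i(a_i + i · x_0).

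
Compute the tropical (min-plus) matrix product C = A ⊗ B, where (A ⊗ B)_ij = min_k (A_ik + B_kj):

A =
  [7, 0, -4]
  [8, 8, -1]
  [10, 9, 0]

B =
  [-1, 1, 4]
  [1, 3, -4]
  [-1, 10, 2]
A ⊗ B =
  [-5, 3, -4]
  [-2, 9, 1]
  [-1, 10, 2]

Apply the min-plus product entry-by-entry:
  C[0][0] = min over k of (A[0][0] + B[0][0] = 7 + -1 = 6, A[0][1] + B[1][0] = 0 + 1 = 1, A[0][2] + B[2][0] = -4 + -1 = -5) = -5 (attained at k = 2)
  C[0][1] = min over k of (A[0][0] + B[0][1] = 7 + 1 = 8, A[0][1] + B[1][1] = 0 + 3 = 3, A[0][2] + B[2][1] = -4 + 10 = 6) = 3 (attained at k = 1)
  C[0][2] = min over k of (A[0][0] + B[0][2] = 7 + 4 = 11, A[0][1] + B[1][2] = 0 + -4 = -4, A[0][2] + B[2][2] = -4 + 2 = -2) = -4 (attained at k = 1)
  C[1][0] = min over k of (A[1][0] + B[0][0] = 8 + -1 = 7, A[1][1] + B[1][0] = 8 + 1 = 9, A[1][2] + B[2][0] = -1 + -1 = -2) = -2 (attained at k = 2)
  C[1][1] = min over k of (A[1][0] + B[0][1] = 8 + 1 = 9, A[1][1] + B[1][1] = 8 + 3 = 11, A[1][2] + B[2][1] = -1 + 10 = 9) = 9 (attained at k = 0)
  C[1][2] = min over k of (A[1][0] + B[0][2] = 8 + 4 = 12, A[1][1] + B[1][2] = 8 + -4 = 4, A[1][2] + B[2][2] = -1 + 2 = 1) = 1 (attained at k = 2)
  C[2][0] = min over k of (A[2][0] + B[0][0] = 10 + -1 = 9, A[2][1] + B[1][0] = 9 + 1 = 10, A[2][2] + B[2][0] = 0 + -1 = -1) = -1 (attained at k = 2)
  C[2][1] = min over k of (A[2][0] + B[0][1] = 10 + 1 = 11, A[2][1] + B[1][1] = 9 + 3 = 12, A[2][2] + B[2][1] = 0 + 10 = 10) = 10 (attained at k = 2)
  C[2][2] = min over k of (A[2][0] + B[0][2] = 10 + 4 = 14, A[2][1] + B[1][2] = 9 + -4 = 5, A[2][2] + B[2][2] = 0 + 2 = 2) = 2 (attained at k = 2)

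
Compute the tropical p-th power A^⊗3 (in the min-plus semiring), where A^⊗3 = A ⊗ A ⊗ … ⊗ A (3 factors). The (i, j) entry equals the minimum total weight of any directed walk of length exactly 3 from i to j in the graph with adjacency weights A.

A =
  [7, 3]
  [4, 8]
A^⊗3 =
  [14, 10]
  [11, 14]

Each entry (A^⊗3)_ij equals the minimum over all length-3 walks i = v_0 → v_1 → … → v_3 = j of Σ_t A[v_t][v_{t+1}]. For example, for (i, j) = (0, 1) we minimise over 4 possible intermediate vertex sequences; the minimum is 10, attained along the walk 0 → 1 → 0 → 1.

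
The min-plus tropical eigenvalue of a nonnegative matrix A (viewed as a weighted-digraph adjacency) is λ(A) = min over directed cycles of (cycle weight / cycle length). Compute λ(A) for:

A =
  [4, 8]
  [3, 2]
λ(A) = 2

Enumerate directed cycles and compute their means (weight / length). Sample:
  cycle 0 → 0: weight = 4, length = 1, mean = 4/1 ≈ 4.000
  cycle 1 → 1: weight = 2, length = 1, mean = 2/1 ≈ 2.000
  cycle 0 → 1 → 0: weight = 11, length = 2, mean = 11/2 ≈ 5.500
  cycle 1 → 0 → 1: weight = 11, length = 2, mean = 11/2 ≈ 5.500
Minimum mean = 2.000, attained e.g. along the cycle 1 → 1 with weight 2 and length 1. So λ(A) = 2/1 = 2.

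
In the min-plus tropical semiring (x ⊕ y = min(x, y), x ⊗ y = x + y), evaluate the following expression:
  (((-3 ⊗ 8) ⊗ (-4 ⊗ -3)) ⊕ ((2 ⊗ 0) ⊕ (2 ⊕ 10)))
(((-3 ⊗ 8) ⊗ (-4 ⊗ -3)) ⊕ ((2 ⊗ 0) ⊕ (2 ⊕ 10))) = -2

Expand innermost to outermost. Recall ⊕ takes the minimum of its arguments and ⊗ takes their sum. Working out the expression (((-3 ⊗ 8) ⊗ (-4 ⊗ -3)) ⊕ ((2 ⊗ 0) ⊕ (2 ⊕ 10))) gives -2.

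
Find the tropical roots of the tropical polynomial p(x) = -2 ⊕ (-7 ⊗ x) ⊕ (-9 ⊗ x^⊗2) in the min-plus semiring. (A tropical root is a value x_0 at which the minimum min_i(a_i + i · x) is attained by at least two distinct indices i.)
Roots: {2, 5}

Each tropical root is a break point of the lower envelope of the lines y = a_i + i · x (there are 3 lines, with slopes 0, 1, ..., 2). Only the lines that attain the minimum somewhere contribute to roots; other lines are dominated. Here the surviving (envelope) indices are i = 2, i = 1, i = 0.
Intersections between consecutive envelope lines give the roots: for adjacent envelope indices i < j the intersection is x = (a_i − a_j) / (j − i). Reading off the sorted break points: {2, 5}.
Verification: at each break x_0, at least two indices attain the minimum of min_i(a_i + i · x_0).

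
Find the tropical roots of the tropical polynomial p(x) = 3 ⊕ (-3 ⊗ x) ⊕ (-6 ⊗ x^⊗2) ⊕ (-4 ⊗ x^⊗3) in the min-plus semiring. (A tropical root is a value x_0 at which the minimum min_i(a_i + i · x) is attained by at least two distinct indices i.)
Roots: {-2, 3, 6}

Each tropical root is a break point of the lower envelope of the lines y = a_i + i · x (there are 4 lines, with slopes 0, 1, ..., 3). Only the lines that attain the minimum somewhere contribute to roots; other lines are dominated. Here the surviving (envelope) indices are i = 3, i = 2, i = 1, i = 0.
Intersections between consecutive envelope lines give the roots: for adjacent envelope indices i < j the intersection is x = (a_i − a_j) / (j − i). Reading off the sorted break points: {-2, 3, 6}.
Verification: at each break x_0, at least two indices attain the minimum of min_i(a_i + i · x_0).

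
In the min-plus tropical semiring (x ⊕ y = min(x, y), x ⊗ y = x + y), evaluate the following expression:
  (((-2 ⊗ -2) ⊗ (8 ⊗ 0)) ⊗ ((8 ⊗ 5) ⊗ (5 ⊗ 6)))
(((-2 ⊗ -2) ⊗ (8 ⊗ 0)) ⊗ ((8 ⊗ 5) ⊗ (5 ⊗ 6))) = 28

Expand innermost to outermost. Recall ⊕ takes the minimum of its arguments and ⊗ takes their sum. Working out the expression (((-2 ⊗ -2) ⊗ (8 ⊗ 0)) ⊗ ((8 ⊗ 5) ⊗ (5 ⊗ 6))) gives 28.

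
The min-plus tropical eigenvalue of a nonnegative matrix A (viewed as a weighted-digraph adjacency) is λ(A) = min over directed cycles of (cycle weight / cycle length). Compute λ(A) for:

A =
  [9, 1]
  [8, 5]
λ(A) = 9/2

Enumerate directed cycles and compute their means (weight / length). Sample:
  cycle 0 → 0: weight = 9, length = 1, mean = 9/1 ≈ 9.000
  cycle 1 → 1: weight = 5, length = 1, mean = 5/1 ≈ 5.000
  cycle 0 → 1 → 0: weight = 9, length = 2, mean = 9/2 ≈ 4.500
  cycle 1 → 0 → 1: weight = 9, length = 2, mean = 9/2 ≈ 4.500
Minimum mean = 4.500, attained e.g. along the cycle 0 → 1 → 0 with weight 9 and length 2. So λ(A) = 9/2 = 9/2.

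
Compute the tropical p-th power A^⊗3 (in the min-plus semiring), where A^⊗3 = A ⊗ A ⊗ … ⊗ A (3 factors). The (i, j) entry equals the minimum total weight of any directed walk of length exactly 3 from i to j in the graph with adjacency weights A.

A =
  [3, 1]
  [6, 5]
A^⊗3 =
  [9, 7]
  [12, 10]

Each entry (A^⊗3)_ij equals the minimum over all length-3 walks i = v_0 → v_1 → … → v_3 = j of Σ_t A[v_t][v_{t+1}]. For example, for (i, j) = (0, 1) we minimise over 4 possible intermediate vertex sequences; the minimum is 7, attained along the walk 0 → 0 → 0 → 1.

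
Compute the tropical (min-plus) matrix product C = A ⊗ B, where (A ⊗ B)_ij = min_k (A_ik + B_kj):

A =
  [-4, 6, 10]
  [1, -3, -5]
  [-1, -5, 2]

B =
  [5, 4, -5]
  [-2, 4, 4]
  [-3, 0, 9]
A ⊗ B =
  [1, 0, -9]
  [-8, -5, -4]
  [-7, -1, -6]

Apply the min-plus product entry-by-entry:
  C[0][0] = min over k of (A[0][0] + B[0][0] = -4 + 5 = 1, A[0][1] + B[1][0] = 6 + -2 = 4, A[0][2] + B[2][0] = 10 + -3 = 7) = 1 (attained at k = 0)
  C[0][1] = min over k of (A[0][0] + B[0][1] = -4 + 4 = 0, A[0][1] + B[1][1] = 6 + 4 = 10, A[0][2] + B[2][1] = 10 + 0 = 10) = 0 (attained at k = 0)
  C[0][2] = min over k of (A[0][0] + B[0][2] = -4 + -5 = -9, A[0][1] + B[1][2] = 6 + 4 = 10, A[0][2] + B[2][2] = 10 + 9 = 19) = -9 (attained at k = 0)
  C[1][0] = min over k of (A[1][0] + B[0][0] = 1 + 5 = 6, A[1][1] + B[1][0] = -3 + -2 = -5, A[1][2] + B[2][0] = -5 + -3 = -8) = -8 (attained at k = 2)
  C[1][1] = min over k of (A[1][0] + B[0][1] = 1 + 4 = 5, A[1][1] + B[1][1] = -3 + 4 = 1, A[1][2] + B[2][1] = -5 + 0 = -5) = -5 (attained at k = 2)
  C[1][2] = min over k of (A[1][0] + B[0][2] = 1 + -5 = -4, A[1][1] + B[1][2] = -3 + 4 = 1, A[1][2] + B[2][2] = -5 + 9 = 4) = -4 (attained at k = 0)
  C[2][0] = min over k of (A[2][0] + B[0][0] = -1 + 5 = 4, A[2][1] + B[1][0] = -5 + -2 = -7, A[2][2] + B[2][0] = 2 + -3 = -1) = -7 (attained at k = 1)
  C[2][1] = min over k of (A[2][0] + B[0][1] = -1 + 4 = 3, A[2][1] + B[1][1] = -5 + 4 = -1, A[2][2] + B[2][1] = 2 + 0 = 2) = -1 (attained at k = 1)
  C[2][2] = min over k of (A[2][0] + B[0][2] = -1 + -5 = -6, A[2][1] + B[1][2] = -5 + 4 = -1, A[2][2] + B[2][2] = 2 + 9 = 11) = -6 (attained at k = 0)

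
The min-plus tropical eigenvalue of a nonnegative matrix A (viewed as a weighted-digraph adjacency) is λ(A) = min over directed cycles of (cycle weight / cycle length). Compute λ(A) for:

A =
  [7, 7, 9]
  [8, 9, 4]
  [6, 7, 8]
λ(A) = 11/2

Enumerate directed cycles and compute their means (weight / length). Sample:
  cycle 0 → 0: weight = 7, length = 1, mean = 7/1 ≈ 7.000
  cycle 1 → 1: weight = 9, length = 1, mean = 9/1 ≈ 9.000
  cycle 2 → 2: weight = 8, length = 1, mean = 8/1 ≈ 8.000
  cycle 0 → 1 → 0: weight = 15, length = 2, mean = 15/2 ≈ 7.500
  cycle 0 → 2 → 0: weight = 15, length = 2, mean = 15/2 ≈ 7.500
  cycle 1 → 0 → 1: weight = 15, length = 2, mean = 15/2 ≈ 7.500
Minimum mean = 5.500, attained e.g. along the cycle 1 → 2 → 1 with weight 11 and length 2. So λ(A) = 11/2 = 11/2.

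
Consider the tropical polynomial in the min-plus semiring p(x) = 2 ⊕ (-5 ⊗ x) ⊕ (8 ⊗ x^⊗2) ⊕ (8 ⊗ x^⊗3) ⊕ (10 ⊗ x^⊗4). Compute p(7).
p(7) = 2

A tropical monomial a ⊗ x^⊗i evaluates to a + i · x. Evaluating each term at x = 7:
  Term 0 contributes 2 + 0 · 7 = 2
  Term 1 contributes -5 + 1 · 7 = 2
  Term 2 contributes 8 + 2 · 7 = 22
  Term 3 contributes 8 + 3 · 7 = 29
  Term 4 contributes 10 + 4 · 7 = 38
p(7) = ⊕ of these = min[2, 2, 22, 29, 38] = 2.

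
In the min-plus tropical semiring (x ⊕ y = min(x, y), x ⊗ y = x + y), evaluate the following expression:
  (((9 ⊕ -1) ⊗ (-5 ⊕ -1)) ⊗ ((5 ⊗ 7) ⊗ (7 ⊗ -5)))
(((9 ⊕ -1) ⊗ (-5 ⊕ -1)) ⊗ ((5 ⊗ 7) ⊗ (7 ⊗ -5))) = 8

Expand innermost to outermost. Recall ⊕ takes the minimum of its arguments and ⊗ takes their sum. Working out the expression (((9 ⊕ -1) ⊗ (-5 ⊕ -1)) ⊗ ((5 ⊗ 7) ⊗ (7 ⊗ -5))) gives 8.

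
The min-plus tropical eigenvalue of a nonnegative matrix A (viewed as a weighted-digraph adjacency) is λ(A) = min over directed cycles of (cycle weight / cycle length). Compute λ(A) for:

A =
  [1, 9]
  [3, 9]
λ(A) = 1

Enumerate directed cycles and compute their means (weight / length). Sample:
  cycle 0 → 0: weight = 1, length = 1, mean = 1/1 ≈ 1.000
  cycle 1 → 1: weight = 9, length = 1, mean = 9/1 ≈ 9.000
  cycle 0 → 1 → 0: weight = 12, length = 2, mean = 12/2 ≈ 6.000
  cycle 1 → 0 → 1: weight = 12, length = 2, mean = 12/2 ≈ 6.000
Minimum mean = 1.000, attained e.g. along the cycle 0 → 0 with weight 1 and length 1. So λ(A) = 1/1 = 1.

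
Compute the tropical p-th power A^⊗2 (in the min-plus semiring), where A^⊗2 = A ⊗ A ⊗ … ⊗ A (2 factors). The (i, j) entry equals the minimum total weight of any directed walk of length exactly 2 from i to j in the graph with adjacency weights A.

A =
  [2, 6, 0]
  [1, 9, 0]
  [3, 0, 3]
A^⊗2 =
  [3, 0, 2]
  [3, 0, 1]
  [1, 3, 0]

Each entry (A^⊗2)_ij equals the minimum over all length-2 walks i = v_0 → v_1 → … → v_2 = j of Σ_t A[v_t][v_{t+1}]. For example, for (i, j) = (0, 2) we minimise over 3 possible intermediate vertex sequences; the minimum is 2, attained along the walk 0 → 0 → 2.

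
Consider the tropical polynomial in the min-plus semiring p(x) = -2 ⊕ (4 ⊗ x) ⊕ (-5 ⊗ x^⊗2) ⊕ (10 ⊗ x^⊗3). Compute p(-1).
p(-1) = -7

A tropical monomial a ⊗ x^⊗i evaluates to a + i · x. Evaluating each term at x = -1:
  Term 0 contributes -2 + 0 · -1 = -2
  Term 1 contributes 4 + 1 · -1 = 3
  Term 2 contributes -5 + 2 · -1 = -7
  Term 3 contributes 10 + 3 · -1 = 7
p(-1) = ⊕ of these = min[-2, 3, -7, 7] = -7.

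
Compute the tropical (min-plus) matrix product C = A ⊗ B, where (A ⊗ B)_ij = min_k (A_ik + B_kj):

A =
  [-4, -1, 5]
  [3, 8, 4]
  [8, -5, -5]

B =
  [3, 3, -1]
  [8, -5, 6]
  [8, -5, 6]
A ⊗ B =
  [-1, -6, -5]
  [6, -1, 2]
  [3, -10, 1]

Apply the min-plus product entry-by-entry:
  C[0][0] = min over k of (A[0][0] + B[0][0] = -4 + 3 = -1, A[0][1] + B[1][0] = -1 + 8 = 7, A[0][2] + B[2][0] = 5 + 8 = 13) = -1 (attained at k = 0)
  C[0][1] = min over k of (A[0][0] + B[0][1] = -4 + 3 = -1, A[0][1] + B[1][1] = -1 + -5 = -6, A[0][2] + B[2][1] = 5 + -5 = 0) = -6 (attained at k = 1)
  C[0][2] = min over k of (A[0][0] + B[0][2] = -4 + -1 = -5, A[0][1] + B[1][2] = -1 + 6 = 5, A[0][2] + B[2][2] = 5 + 6 = 11) = -5 (attained at k = 0)
  C[1][0] = min over k of (A[1][0] + B[0][0] = 3 + 3 = 6, A[1][1] + B[1][0] = 8 + 8 = 16, A[1][2] + B[2][0] = 4 + 8 = 12) = 6 (attained at k = 0)
  C[1][1] = min over k of (A[1][0] + B[0][1] = 3 + 3 = 6, A[1][1] + B[1][1] = 8 + -5 = 3, A[1][2] + B[2][1] = 4 + -5 = -1) = -1 (attained at k = 2)
  C[1][2] = min over k of (A[1][0] + B[0][2] = 3 + -1 = 2, A[1][1] + B[1][2] = 8 + 6 = 14, A[1][2] + B[2][2] = 4 + 6 = 10) = 2 (attained at k = 0)
  C[2][0] = min over k of (A[2][0] + B[0][0] = 8 + 3 = 11, A[2][1] + B[1][0] = -5 + 8 = 3, A[2][2] + B[2][0] = -5 + 8 = 3) = 3 (attained at k = 1)
  C[2][1] = min over k of (A[2][0] + B[0][1] = 8 + 3 = 11, A[2][1] + B[1][1] = -5 + -5 = -10, A[2][2] + B[2][1] = -5 + -5 = -10) = -10 (attained at k = 1)
  C[2][2] = min over k of (A[2][0] + B[0][2] = 8 + -1 = 7, A[2][1] + B[1][2] = -5 + 6 = 1, A[2][2] + B[2][2] = -5 + 6 = 1) = 1 (attained at k = 1)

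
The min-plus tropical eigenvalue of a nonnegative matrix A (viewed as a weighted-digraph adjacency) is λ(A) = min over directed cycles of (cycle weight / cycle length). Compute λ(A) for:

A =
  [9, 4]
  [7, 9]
λ(A) = 11/2

Enumerate directed cycles and compute their means (weight / length). Sample:
  cycle 0 → 0: weight = 9, length = 1, mean = 9/1 ≈ 9.000
  cycle 1 → 1: weight = 9, length = 1, mean = 9/1 ≈ 9.000
  cycle 0 → 1 → 0: weight = 11, length = 2, mean = 11/2 ≈ 5.500
  cycle 1 → 0 → 1: weight = 11, length = 2, mean = 11/2 ≈ 5.500
Minimum mean = 5.500, attained e.g. along the cycle 0 → 1 → 0 with weight 11 and length 2. So λ(A) = 11/2 = 11/2.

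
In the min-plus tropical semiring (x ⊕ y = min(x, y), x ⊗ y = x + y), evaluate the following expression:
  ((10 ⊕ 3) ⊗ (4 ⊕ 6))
((10 ⊕ 3) ⊗ (4 ⊕ 6)) = 7

Expand innermost to outermost. Recall ⊕ takes the minimum of its arguments and ⊗ takes their sum. Working out the expression ((10 ⊕ 3) ⊗ (4 ⊕ 6)) gives 7.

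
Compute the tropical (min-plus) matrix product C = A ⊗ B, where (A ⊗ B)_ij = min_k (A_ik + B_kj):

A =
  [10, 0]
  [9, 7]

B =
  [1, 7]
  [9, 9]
A ⊗ B =
  [9, 9]
  [10, 16]

Apply the min-plus product entry-by-entry:
  C[0][0] = min over k of (A[0][0] + B[0][0] = 10 + 1 = 11, A[0][1] + B[1][0] = 0 + 9 = 9) = 9 (attained at k = 1)
  C[0][1] = min over k of (A[0][0] + B[0][1] = 10 + 7 = 17, A[0][1] + B[1][1] = 0 + 9 = 9) = 9 (attained at k = 1)
  C[1][0] = min over k of (A[1][0] + B[0][0] = 9 + 1 = 10, A[1][1] + B[1][0] = 7 + 9 = 16) = 10 (attained at k = 0)
  C[1][1] = min over k of (A[1][0] + B[0][1] = 9 + 7 = 16, A[1][1] + B[1][1] = 7 + 9 = 16) = 16 (attained at k = 0)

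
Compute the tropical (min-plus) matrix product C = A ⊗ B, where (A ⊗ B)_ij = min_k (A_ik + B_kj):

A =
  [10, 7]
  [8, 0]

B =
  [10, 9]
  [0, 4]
A ⊗ B =
  [7, 11]
  [0, 4]

Apply the min-plus product entry-by-entry:
  C[0][0] = min over k of (A[0][0] + B[0][0] = 10 + 10 = 20, A[0][1] + B[1][0] = 7 + 0 = 7) = 7 (attained at k = 1)
  C[0][1] = min over k of (A[0][0] + B[0][1] = 10 + 9 = 19, A[0][1] + B[1][1] = 7 + 4 = 11) = 11 (attained at k = 1)
  C[1][0] = min over k of (A[1][0] + B[0][0] = 8 + 10 = 18, A[1][1] + B[1][0] = 0 + 0 = 0) = 0 (attained at k = 1)
  C[1][1] = min over k of (A[1][0] + B[0][1] = 8 + 9 = 17, A[1][1] + B[1][1] = 0 + 4 = 4) = 4 (attained at k = 1)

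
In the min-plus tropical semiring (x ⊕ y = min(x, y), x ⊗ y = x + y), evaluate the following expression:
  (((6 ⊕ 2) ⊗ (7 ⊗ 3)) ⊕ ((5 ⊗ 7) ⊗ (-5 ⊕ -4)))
(((6 ⊕ 2) ⊗ (7 ⊗ 3)) ⊕ ((5 ⊗ 7) ⊗ (-5 ⊕ -4))) = 7

Expand innermost to outermost. Recall ⊕ takes the minimum of its arguments and ⊗ takes their sum. Working out the expression (((6 ⊕ 2) ⊗ (7 ⊗ 3)) ⊕ ((5 ⊗ 7) ⊗ (-5 ⊕ -4))) gives 7.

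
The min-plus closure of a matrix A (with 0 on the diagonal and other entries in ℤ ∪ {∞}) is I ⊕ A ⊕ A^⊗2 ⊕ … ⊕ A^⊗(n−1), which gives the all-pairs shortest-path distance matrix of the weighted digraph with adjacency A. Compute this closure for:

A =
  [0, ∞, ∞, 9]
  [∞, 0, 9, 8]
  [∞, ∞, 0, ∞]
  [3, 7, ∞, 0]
Closure =
  [0, 16, 25, 9]
  [11, 0, 9, 8]
  [∞, ∞, 0, ∞]
  [3, 7, 16, 0]

This is the Floyd-Warshall all-pairs shortest-path computation. For each intermediate vertex k = 0, 1, …, 3, update dist[i][j] ← min(dist[i][j], dist[i][k] + dist[k][j]). The final matrix gives, for each (i, j), the minimum total weight of any directed path from i to j (possibly empty when i = j).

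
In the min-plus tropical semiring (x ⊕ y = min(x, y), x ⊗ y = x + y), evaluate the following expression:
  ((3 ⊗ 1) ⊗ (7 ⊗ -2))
((3 ⊗ 1) ⊗ (7 ⊗ -2)) = 9

Expand innermost to outermost. Recall ⊕ takes the minimum of its arguments and ⊗ takes their sum. Working out the expression ((3 ⊗ 1) ⊗ (7 ⊗ -2)) gives 9.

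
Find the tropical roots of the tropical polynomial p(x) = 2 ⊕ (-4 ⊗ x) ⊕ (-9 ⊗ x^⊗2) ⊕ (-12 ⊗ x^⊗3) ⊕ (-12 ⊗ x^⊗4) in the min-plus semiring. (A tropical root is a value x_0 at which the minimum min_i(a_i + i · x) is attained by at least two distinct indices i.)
Roots: {0, 3, 5, 6}

Each tropical root is a break point of the lower envelope of the lines y = a_i + i · x (there are 5 lines, with slopes 0, 1, ..., 4). Only the lines that attain the minimum somewhere contribute to roots; other lines are dominated. Here the surviving (envelope) indices are i = 4, i = 3, i = 2, i = 1, i = 0.
Intersections between consecutive envelope lines give the roots: for adjacent envelope indices i < j the intersection is x = (a_i − a_j) / (j − i). Reading off the sorted break points: {0, 3, 5, 6}.
Verification: at each break x_0, at least two indices attain the minimum of min_i(a_i + i · x_0).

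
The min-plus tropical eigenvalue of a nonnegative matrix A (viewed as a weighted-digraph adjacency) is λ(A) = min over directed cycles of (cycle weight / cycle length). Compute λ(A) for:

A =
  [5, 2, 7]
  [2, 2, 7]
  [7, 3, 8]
λ(A) = 2

Enumerate directed cycles and compute their means (weight / length). Sample:
  cycle 0 → 0: weight = 5, length = 1, mean = 5/1 ≈ 5.000
  cycle 1 → 1: weight = 2, length = 1, mean = 2/1 ≈ 2.000
  cycle 2 → 2: weight = 8, length = 1, mean = 8/1 ≈ 8.000
  cycle 0 → 1 → 0: weight = 4, length = 2, mean = 4/2 ≈ 2.000
  cycle 0 → 2 → 0: weight = 14, length = 2, mean = 14/2 ≈ 7.000
  cycle 1 → 0 → 1: weight = 4, length = 2, mean = 4/2 ≈ 2.000
Minimum mean = 2.000, attained e.g. along the cycle 1 → 1 with weight 2 and length 1. So λ(A) = 2/1 = 2.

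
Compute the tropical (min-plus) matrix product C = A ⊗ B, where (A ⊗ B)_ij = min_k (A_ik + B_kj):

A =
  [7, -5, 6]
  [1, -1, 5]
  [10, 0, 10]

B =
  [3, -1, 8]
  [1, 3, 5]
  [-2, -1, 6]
A ⊗ B =
  [-4, -2, 0]
  [0, 0, 4]
  [1, 3, 5]

Apply the min-plus product entry-by-entry:
  C[0][0] = min over k of (A[0][0] + B[0][0] = 7 + 3 = 10, A[0][1] + B[1][0] = -5 + 1 = -4, A[0][2] + B[2][0] = 6 + -2 = 4) = -4 (attained at k = 1)
  C[0][1] = min over k of (A[0][0] + B[0][1] = 7 + -1 = 6, A[0][1] + B[1][1] = -5 + 3 = -2, A[0][2] + B[2][1] = 6 + -1 = 5) = -2 (attained at k = 1)
  C[0][2] = min over k of (A[0][0] + B[0][2] = 7 + 8 = 15, A[0][1] + B[1][2] = -5 + 5 = 0, A[0][2] + B[2][2] = 6 + 6 = 12) = 0 (attained at k = 1)
  C[1][0] = min over k of (A[1][0] + B[0][0] = 1 + 3 = 4, A[1][1] + B[1][0] = -1 + 1 = 0, A[1][2] + B[2][0] = 5 + -2 = 3) = 0 (attained at k = 1)
  C[1][1] = min over k of (A[1][0] + B[0][1] = 1 + -1 = 0, A[1][1] + B[1][1] = -1 + 3 = 2, A[1][2] + B[2][1] = 5 + -1 = 4) = 0 (attained at k = 0)
  C[1][2] = min over k of (A[1][0] + B[0][2] = 1 + 8 = 9, A[1][1] + B[1][2] = -1 + 5 = 4, A[1][2] + B[2][2] = 5 + 6 = 11) = 4 (attained at k = 1)
  C[2][0] = min over k of (A[2][0] + B[0][0] = 10 + 3 = 13, A[2][1] + B[1][0] = 0 + 1 = 1, A[2][2] + B[2][0] = 10 + -2 = 8) = 1 (attained at k = 1)
  C[2][1] = min over k of (A[2][0] + B[0][1] = 10 + -1 = 9, A[2][1] + B[1][1] = 0 + 3 = 3, A[2][2] + B[2][1] = 10 + -1 = 9) = 3 (attained at k = 1)
  C[2][2] = min over k of (A[2][0] + B[0][2] = 10 + 8 = 18, A[2][1] + B[1][2] = 0 + 5 = 5, A[2][2] + B[2][2] = 10 + 6 = 16) = 5 (attained at k = 1)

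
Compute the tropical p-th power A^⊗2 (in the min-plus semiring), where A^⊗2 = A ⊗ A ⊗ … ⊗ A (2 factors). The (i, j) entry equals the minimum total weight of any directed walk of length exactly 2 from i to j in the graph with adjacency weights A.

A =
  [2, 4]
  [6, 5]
A^⊗2 =
  [4, 6]
  [8, 10]

Each entry (A^⊗2)_ij equals the minimum over all length-2 walks i = v_0 → v_1 → … → v_2 = j of Σ_t A[v_t][v_{t+1}]. For example, for (i, j) = (0, 1) we minimise over 2 possible intermediate vertex sequences; the minimum is 6, attained along the walk 0 → 0 → 1.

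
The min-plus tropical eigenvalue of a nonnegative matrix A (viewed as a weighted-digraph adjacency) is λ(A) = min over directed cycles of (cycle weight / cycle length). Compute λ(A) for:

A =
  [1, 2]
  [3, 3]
λ(A) = 1

Enumerate directed cycles and compute their means (weight / length). Sample:
  cycle 0 → 0: weight = 1, length = 1, mean = 1/1 ≈ 1.000
  cycle 1 → 1: weight = 3, length = 1, mean = 3/1 ≈ 3.000
  cycle 0 → 1 → 0: weight = 5, length = 2, mean = 5/2 ≈ 2.500
  cycle 1 → 0 → 1: weight = 5, length = 2, mean = 5/2 ≈ 2.500
Minimum mean = 1.000, attained e.g. along the cycle 0 → 0 with weight 1 and length 1. So λ(A) = 1/1 = 1.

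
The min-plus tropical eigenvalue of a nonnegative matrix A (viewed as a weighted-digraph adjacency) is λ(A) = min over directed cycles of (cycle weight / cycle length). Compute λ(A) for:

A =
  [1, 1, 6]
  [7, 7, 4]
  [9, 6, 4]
λ(A) = 1

Enumerate directed cycles and compute their means (weight / length). Sample:
  cycle 0 → 0: weight = 1, length = 1, mean = 1/1 ≈ 1.000
  cycle 1 → 1: weight = 7, length = 1, mean = 7/1 ≈ 7.000
  cycle 2 → 2: weight = 4, length = 1, mean = 4/1 ≈ 4.000
  cycle 0 → 1 → 0: weight = 8, length = 2, mean = 8/2 ≈ 4.000
  cycle 0 → 2 → 0: weight = 15, length = 2, mean = 15/2 ≈ 7.500
  cycle 1 → 0 → 1: weight = 8, length = 2, mean = 8/2 ≈ 4.000
Minimum mean = 1.000, attained e.g. along the cycle 0 → 0 with weight 1 and length 1. So λ(A) = 1/1 = 1.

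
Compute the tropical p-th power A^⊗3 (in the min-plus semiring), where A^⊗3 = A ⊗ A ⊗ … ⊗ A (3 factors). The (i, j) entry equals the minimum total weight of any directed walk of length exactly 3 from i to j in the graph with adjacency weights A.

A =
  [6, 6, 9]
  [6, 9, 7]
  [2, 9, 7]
A^⊗3 =
  [15, 17, 19]
  [15, 15, 18]
  [13, 14, 15]

Each entry (A^⊗3)_ij equals the minimum over all length-3 walks i = v_0 → v_1 → … → v_3 = j of Σ_t A[v_t][v_{t+1}]. For example, for (i, j) = (0, 2) we minimise over 9 possible intermediate vertex sequences; the minimum is 19, attained along the walk 0 → 0 → 1 → 2.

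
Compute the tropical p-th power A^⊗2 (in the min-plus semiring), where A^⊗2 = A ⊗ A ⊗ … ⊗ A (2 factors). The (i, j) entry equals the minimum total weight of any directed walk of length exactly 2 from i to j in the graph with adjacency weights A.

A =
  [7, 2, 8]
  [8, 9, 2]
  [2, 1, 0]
A^⊗2 =
  [10, 9, 4]
  [4, 3, 2]
  [2, 1, 0]

Each entry (A^⊗2)_ij equals the minimum over all length-2 walks i = v_0 → v_1 → … → v_2 = j of Σ_t A[v_t][v_{t+1}]. For example, for (i, j) = (0, 2) we minimise over 3 possible intermediate vertex sequences; the minimum is 4, attained along the walk 0 → 1 → 2.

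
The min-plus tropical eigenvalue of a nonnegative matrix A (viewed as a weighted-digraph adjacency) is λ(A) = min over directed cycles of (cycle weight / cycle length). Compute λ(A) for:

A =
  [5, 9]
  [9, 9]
λ(A) = 5

Enumerate directed cycles and compute their means (weight / length). Sample:
  cycle 0 → 0: weight = 5, length = 1, mean = 5/1 ≈ 5.000
  cycle 1 → 1: weight = 9, length = 1, mean = 9/1 ≈ 9.000
  cycle 0 → 1 → 0: weight = 18, length = 2, mean = 18/2 ≈ 9.000
  cycle 1 → 0 → 1: weight = 18, length = 2, mean = 18/2 ≈ 9.000
Minimum mean = 5.000, attained e.g. along the cycle 0 → 0 with weight 5 and length 1. So λ(A) = 5/1 = 5.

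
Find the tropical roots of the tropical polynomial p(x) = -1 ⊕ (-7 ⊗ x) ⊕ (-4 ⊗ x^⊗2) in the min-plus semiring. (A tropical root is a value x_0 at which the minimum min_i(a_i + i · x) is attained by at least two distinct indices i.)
Roots: {-3, 6}

Each tropical root is a break point of the lower envelope of the lines y = a_i + i · x (there are 3 lines, with slopes 0, 1, ..., 2). Only the lines that attain the minimum somewhere contribute to roots; other lines are dominated. Here the surviving (envelope) indices are i = 2, i = 1, i = 0.
Intersections between consecutive envelope lines give the roots: for adjacent envelope indices i < j the intersection is x = (a_i − a_j) / (j − i). Reading off the sorted break points: {-3, 6}.
Verification: at each break x_0, at least two indices attain the minimum of min_i(a_i + i · x_0).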